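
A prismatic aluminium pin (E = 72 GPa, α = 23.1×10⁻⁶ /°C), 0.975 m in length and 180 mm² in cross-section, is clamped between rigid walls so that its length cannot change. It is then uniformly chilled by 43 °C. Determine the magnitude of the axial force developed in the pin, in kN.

The ends cannot move, so σ = EαΔT = 72×10³ × 23.1×10⁻⁶ × 43 = 71.52 MPa.
P = AEαΔT = 180 × 72×10³ × 23.1×10⁻⁶ × 43 = 12.87 kN (tensile).

P ≈ 12.9 kN (tensile)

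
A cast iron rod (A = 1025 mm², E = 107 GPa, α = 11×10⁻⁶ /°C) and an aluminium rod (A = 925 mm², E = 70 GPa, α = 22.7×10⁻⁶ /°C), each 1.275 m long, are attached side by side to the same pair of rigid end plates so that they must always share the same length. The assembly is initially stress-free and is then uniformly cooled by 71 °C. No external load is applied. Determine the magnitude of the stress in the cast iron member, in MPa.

σ ≈ 33 MPa (compressive)

Equilibrium of a rigid end plate with no external load gives equal and opposite internal forces ±P in the two members. Since α_{aluminium} > α_{cast iron}, cooling drives the aluminium into tension and the cast iron into compression.
Equating the net (thermal + elastic) strains gives |α₁ − α₂|·ΔT = P·[1/(A₁E₁) + 1/(A₂E₂)].
|α₁ − α₂|·ΔT = 11.7×10⁻⁶ × 71 = 0.0008307.
1/(A₁E₁) + 1/(A₂E₂) = 1/(1025×107×10³) + 1/(925×70×10³) = 2.456×10⁻⁸ N⁻¹.
So P = 0.0008307 / 2.456×10⁻⁸ = 33.82 kN.
σ_{cast iron} = P/A₁ = 33820/1025 = 33 MPa, compressive.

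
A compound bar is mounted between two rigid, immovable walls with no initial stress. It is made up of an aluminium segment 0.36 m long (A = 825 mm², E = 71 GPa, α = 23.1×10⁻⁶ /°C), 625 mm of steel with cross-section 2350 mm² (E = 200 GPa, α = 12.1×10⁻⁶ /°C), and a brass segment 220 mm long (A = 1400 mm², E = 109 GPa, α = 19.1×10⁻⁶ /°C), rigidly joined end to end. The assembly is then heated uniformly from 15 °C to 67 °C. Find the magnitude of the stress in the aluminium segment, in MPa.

Free thermal expansion of the whole bar: Σ αᵢΔT Lᵢ = 23.1×10⁻⁶×52×360 + 12.1×10⁻⁶×52×625 + 19.1×10⁻⁶×52×220 = 1.044 mm.
The walls prevent any net length change, so an axial force P (same in every segment) develops. Compatibility: P · Σ Lᵢ/(AᵢEᵢ) = δ_free.
The series flexibility is Σ Lᵢ/(AᵢEᵢ) = 360/(825×71×10³) + 625/(2350×200×10³) + 220/(1400×109×10³) = 8.917×10⁻⁶ mm/N.
So P = 1.044 / 8.917×10⁻⁶ = 117.1 kN, compressive.
σ_{aluminium} = P / A = 117100 / 825 = 141.9 MPa.

σ ≈ 142 MPa (compressive)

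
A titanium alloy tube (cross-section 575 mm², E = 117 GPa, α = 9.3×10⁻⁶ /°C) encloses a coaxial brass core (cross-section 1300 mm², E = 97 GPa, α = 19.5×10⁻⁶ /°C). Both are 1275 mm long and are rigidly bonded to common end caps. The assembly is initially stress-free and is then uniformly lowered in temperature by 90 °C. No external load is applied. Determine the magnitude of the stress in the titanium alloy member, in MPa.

σ ≈ 70 MPa (compressive)

The brass has the larger α, so on cooling it would change length more than the titanium alloy if both were free. The rigid plates force a common final length, so the brass is put into tension and the titanium alloy into compression, with equal and opposite forces P (no external load).
Equating the net (thermal + elastic) strains gives |α₁ − α₂|·ΔT = P·[1/(A₁E₁) + 1/(A₂E₂)].
|α₁ − α₂|·ΔT = 10.2×10⁻⁶ × 90 = 0.000918.
1/(A₁E₁) + 1/(A₂E₂) = 1/(575×117×10³) + 1/(1300×97×10³) = 2.279×10⁻⁸ N⁻¹.
So P = 0.000918 / 2.279×10⁻⁸ = 40.27 kN.
σ_{titanium alloy} = P/A₁ = 40270/575 = 70.04 MPa, compressive.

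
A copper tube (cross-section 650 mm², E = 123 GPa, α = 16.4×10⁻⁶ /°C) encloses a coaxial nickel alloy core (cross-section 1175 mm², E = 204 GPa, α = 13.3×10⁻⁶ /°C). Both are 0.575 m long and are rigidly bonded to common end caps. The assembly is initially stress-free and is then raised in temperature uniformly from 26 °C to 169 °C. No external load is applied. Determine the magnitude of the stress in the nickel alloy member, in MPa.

The copper has the larger α, so on heating it would change length more than the nickel alloy if both were free. The rigid plates force a common final length, so the copper is put into compression and the nickel alloy into tension, with equal and opposite forces P (no external load).
Setting the final lengths equal and cancelling L: (α₁ − α₂)ΔT = P/(A₁E₁) + P/(A₂E₂).
|α₁ − α₂|·ΔT = 3.1×10⁻⁶ × 143 = 0.0004433.
1/(A₁E₁) + 1/(A₂E₂) = 1/(650×123×10³) + 1/(1175×204×10³) = 1.668×10⁻⁸ N⁻¹.
P = 0.0004433 / 1.668×10⁻⁸ = 26580 N = 26.58 kN.
σ_{nickel alloy} = P/A₂ = 26580/1175 = 22.62 MPa, tensile.

σ ≈ 22.6 MPa (tensile)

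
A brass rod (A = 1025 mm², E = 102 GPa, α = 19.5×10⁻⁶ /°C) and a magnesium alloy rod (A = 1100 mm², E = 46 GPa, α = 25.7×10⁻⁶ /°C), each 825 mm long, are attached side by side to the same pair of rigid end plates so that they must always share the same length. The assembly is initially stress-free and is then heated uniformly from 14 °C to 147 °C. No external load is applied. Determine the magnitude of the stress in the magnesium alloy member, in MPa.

Both members must finish at the same length. With the larger α, the magnesium alloy tends to over-expand; the plates restrain it, putting the magnesium alloy in compression and the brass in tension. With no external load the two internal forces are equal and opposite, magnitude P.
Equating the net (thermal + elastic) strains gives |α₁ − α₂|·ΔT = P·[1/(A₁E₁) + 1/(A₂E₂)].
|α₁ − α₂|·ΔT = 6.2×10⁻⁶ × 133 = 0.0008246.
1/(A₁E₁) + 1/(A₂E₂) = 1/(1025×102×10³) + 1/(1100×46×10³) = 2.933×10⁻⁸ N⁻¹.
P = 0.0008246 / 2.933×10⁻⁸ = 28120 N = 28.12 kN.
σ_{magnesium alloy} = P/A₂ = 28120/1100 = 25.56 MPa, compressive.

σ ≈ 25.6 MPa (compressive)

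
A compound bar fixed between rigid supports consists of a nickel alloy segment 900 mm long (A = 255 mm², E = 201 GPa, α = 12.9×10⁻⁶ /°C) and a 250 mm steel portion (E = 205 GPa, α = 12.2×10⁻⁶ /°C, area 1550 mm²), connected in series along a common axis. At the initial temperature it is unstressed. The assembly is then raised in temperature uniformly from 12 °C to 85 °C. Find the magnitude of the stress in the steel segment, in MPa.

σ ≈ 37.6 MPa (compressive)

With the walls removed the bar would change length by δ_free = Σ αᵢΔT Lᵢ = 12.9×10⁻⁶×73×900 + 12.2×10⁻⁶×73×250 = 1.07 mm.
The walls prevent any net length change, so an axial force P (same in every segment) develops. Compatibility: P · Σ Lᵢ/(AᵢEᵢ) = δ_free.
Σ Lᵢ/(AᵢEᵢ) = 900/(255×201×10³) + 250/(1550×205×10³) = 1.835×10⁻⁵ mm/N.
P = 1.07 / 1.835×10⁻⁵ = 58330 N = 58.33 kN, compressive.
σ_{steel} = P / A = 58330 / 1550 = 37.63 MPa.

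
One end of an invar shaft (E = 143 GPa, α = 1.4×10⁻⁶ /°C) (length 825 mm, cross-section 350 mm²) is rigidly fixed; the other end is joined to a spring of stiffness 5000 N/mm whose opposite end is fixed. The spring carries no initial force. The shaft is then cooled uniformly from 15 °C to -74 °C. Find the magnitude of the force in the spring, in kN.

The unrestrained thermal change is αΔT L = 1.4×10⁻⁶ × 89 × 825 = 0.1028 mm.
With a force P in the spring, the elastic change of the shaft is PL/(AE) and that of the spring is P/k; compatibility requires their sum to equal δ_free.
P [ L/(AE) + 1/k ] = δ_free → P [ 825/(350×143×10³) + 1/(5000) ] = 0.1028.
P = 0.1028 / 0.0002165 = 474.8 N.

P ≈ 0.475 kN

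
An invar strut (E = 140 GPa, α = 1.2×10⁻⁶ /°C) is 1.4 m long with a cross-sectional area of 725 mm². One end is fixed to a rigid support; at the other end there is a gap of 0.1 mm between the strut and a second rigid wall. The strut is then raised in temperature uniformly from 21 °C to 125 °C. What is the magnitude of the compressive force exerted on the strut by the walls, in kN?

P ≈ 5.42 kN

If the wall were absent the strut would grow by αΔT L = 1.2×10⁻⁶ × 104 × 1400 = 0.1747 mm.
After closing the 0.1 mm clearance, 0.1747 − 0.1 = 0.07472 mm of expansion remains to be suppressed by the wall.
So σ = E(δ_free − g)/L = 140×10³ × 0.07472/1400 = 7.472 MPa.
Force on the wall = σA = 7.472 × 725 mm² = 5.417 kN.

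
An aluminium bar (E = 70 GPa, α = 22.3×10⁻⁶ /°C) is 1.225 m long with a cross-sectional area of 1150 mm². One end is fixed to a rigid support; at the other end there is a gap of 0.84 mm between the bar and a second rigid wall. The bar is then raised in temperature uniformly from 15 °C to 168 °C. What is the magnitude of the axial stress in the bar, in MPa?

σ ≈ 191 MPa (compressive)

If the wall were absent the bar would grow by αΔT L = 22.3×10⁻⁶ × 153 × 1225 = 4.18 mm.
The gap closes (δ_free > 0.84 mm) and the wall then resists a further 4.18 − 0.84 = 3.34 mm of expansion.
So σ = E(δ_free − g)/L = 70×10³ × 3.34/1225 = 190.8 MPa.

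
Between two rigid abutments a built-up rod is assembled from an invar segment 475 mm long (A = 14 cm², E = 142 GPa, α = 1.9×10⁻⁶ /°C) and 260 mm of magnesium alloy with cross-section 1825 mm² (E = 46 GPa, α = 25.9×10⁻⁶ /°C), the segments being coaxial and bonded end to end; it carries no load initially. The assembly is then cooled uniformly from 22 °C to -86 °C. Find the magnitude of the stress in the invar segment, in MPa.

σ ≈ 107 MPa (tensile)

With the walls removed the bar would change length by δ_free = Σ αᵢΔT Lᵢ = 1.9×10⁻⁶×108×475 + 25.9×10⁻⁶×108×260 = 0.8247 mm.
The walls prevent any net length change, so an axial force P (same in every segment) develops. Compatibility: P · Σ Lᵢ/(AᵢEᵢ) = δ_free.
Σ Lᵢ/(AᵢEᵢ) = 475/(1400×142×10³) + 260/(1825×46×10³) = 5.486×10⁻⁶ mm/N.
Hence P = δ_free / Σ(L/AE) = 0.8247/5.486×10⁻⁶ = 150.3 kN (tensile).
σ_{invar} = P / A = 150300 / 1400 = 107.4 MPa.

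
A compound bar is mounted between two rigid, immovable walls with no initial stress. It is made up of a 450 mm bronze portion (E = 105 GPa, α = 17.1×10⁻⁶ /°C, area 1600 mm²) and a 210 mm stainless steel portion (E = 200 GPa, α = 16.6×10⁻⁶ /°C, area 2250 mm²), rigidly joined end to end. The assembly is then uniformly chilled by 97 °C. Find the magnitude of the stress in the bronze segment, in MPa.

σ ≈ 216 MPa (tensile)

If the supports were absent, the total length change would be Σ αᵢΔT Lᵢ = 17.1×10⁻⁶×97×450 + 16.6×10⁻⁶×97×210 = 1.085 mm.
The walls prevent any net length change, so an axial force P (same in every segment) develops. Compatibility: P · Σ Lᵢ/(AᵢEᵢ) = δ_free.
The series flexibility is Σ Lᵢ/(AᵢEᵢ) = 450/(1600×105×10³) + 210/(2250×200×10³) = 3.145×10⁻⁶ mm/N.
So P = 1.085 / 3.145×10⁻⁶ = 344.8 kN, tensile.
σ_{bronze} = P / A = 344800 / 1600 = 215.5 MPa.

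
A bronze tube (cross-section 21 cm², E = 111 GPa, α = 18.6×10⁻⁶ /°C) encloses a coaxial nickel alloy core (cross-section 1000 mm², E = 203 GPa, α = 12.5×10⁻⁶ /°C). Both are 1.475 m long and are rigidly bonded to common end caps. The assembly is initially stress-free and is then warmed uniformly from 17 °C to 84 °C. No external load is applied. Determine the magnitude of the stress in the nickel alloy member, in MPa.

Equilibrium of a rigid end plate with no external load gives equal and opposite internal forces ±P in the two members. Since α_{bronze} > α_{nickel alloy}, heating drives the bronze into compression and the nickel alloy into tension.
Equating the net (thermal + elastic) strains gives |α₁ − α₂|·ΔT = P·[1/(A₁E₁) + 1/(A₂E₂)].
|α₁ − α₂|·ΔT = 6.1×10⁻⁶ × 67 = 0.0004087.
1/(A₁E₁) + 1/(A₂E₂) = 1/(2100×111×10³) + 1/(1000×203×10³) = 9.216×10⁻⁹ N⁻¹.
So P = 0.0004087 / 9.216×10⁻⁹ = 44.35 kN.
σ_{nickel alloy} = P/A₂ = 44350/1000 = 44.35 MPa, tensile.

σ ≈ 44.3 MPa (tensile)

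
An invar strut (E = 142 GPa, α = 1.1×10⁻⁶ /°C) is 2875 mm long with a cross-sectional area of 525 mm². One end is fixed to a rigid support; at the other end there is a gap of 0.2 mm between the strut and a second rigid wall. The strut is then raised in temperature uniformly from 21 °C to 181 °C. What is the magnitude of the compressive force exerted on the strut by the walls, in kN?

P ≈ 7.93 kN

Free thermal elongation = αΔT L = 1.1×10⁻⁶ × 160 × 2875 = 0.506 mm.
This exceeds the 0.2 mm gap, so the wall pushes back. The portion of expansion that must be recovered elastically is δ_free − gap = 0.506 − 0.2 = 0.306 mm.
Compatibility: PL/(AE) = 0.306 mm, so σ = P/A = E × (0.306/2875) = 15.11 MPa.
Force on the wall = σA = 15.11 × 525 mm² = 7.935 kN.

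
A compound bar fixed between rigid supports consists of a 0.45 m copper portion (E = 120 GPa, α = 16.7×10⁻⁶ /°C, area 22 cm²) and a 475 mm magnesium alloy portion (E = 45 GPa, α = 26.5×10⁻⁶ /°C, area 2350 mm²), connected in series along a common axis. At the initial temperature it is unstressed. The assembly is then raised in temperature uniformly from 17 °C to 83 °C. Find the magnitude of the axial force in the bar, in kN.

P ≈ 214 kN (compressive)

Free thermal expansion of the whole bar: Σ αᵢΔT Lᵢ = 16.7×10⁻⁶×66×450 + 26.5×10⁻⁶×66×475 = 1.327 mm.
Since the ends are fixed, an axial force P builds up, equal in every segment, with P · Σ Lᵢ/(AᵢEᵢ) = δ_free.
The series flexibility is Σ Lᵢ/(AᵢEᵢ) = 450/(2200×120×10³) + 475/(2350×45×10³) = 6.196×10⁻⁶ mm/N.
So P = 1.327 / 6.196×10⁻⁶ = 214.1 kN, compressive.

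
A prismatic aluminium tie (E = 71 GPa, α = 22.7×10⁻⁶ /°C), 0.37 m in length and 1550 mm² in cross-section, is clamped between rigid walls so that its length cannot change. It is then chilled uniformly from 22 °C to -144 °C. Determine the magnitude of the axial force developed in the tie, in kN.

With zero net strain, σ = E·αΔT = 71 GPa × 22.7×10⁻⁶ × 166 = 267.5 MPa.
Axial force P = σA = 267.5 × 1550 = 414700 N = 414.7 kN, tensile.

P ≈ 415 kN (tensile)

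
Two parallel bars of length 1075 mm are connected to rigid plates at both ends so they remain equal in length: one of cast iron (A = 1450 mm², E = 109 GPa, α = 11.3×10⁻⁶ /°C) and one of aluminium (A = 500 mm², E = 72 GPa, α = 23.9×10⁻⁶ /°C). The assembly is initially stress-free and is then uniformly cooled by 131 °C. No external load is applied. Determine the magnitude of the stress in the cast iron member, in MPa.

The aluminium has the larger α, so on cooling it would change length more than the cast iron if both were free. The rigid plates force a common final length, so the aluminium is put into tension and the cast iron into compression, with equal and opposite forces P (no external load).
Setting the final lengths equal and cancelling L: (α₁ − α₂)ΔT = P/(A₁E₁) + P/(A₂E₂).
|α₁ − α₂|·ΔT = 12.6×10⁻⁶ × 131 = 0.001651.
1/(A₁E₁) + 1/(A₂E₂) = 1/(1450×109×10³) + 1/(500×72×10³) = 3.41×10⁻⁸ N⁻¹.
P = 0.001651 / 3.41×10⁻⁸ = 48400 N = 48.4 kN.
σ_{cast iron} = P/A₁ = 48400/1450 = 33.38 MPa, compressive.

σ ≈ 33.4 MPa (compressive)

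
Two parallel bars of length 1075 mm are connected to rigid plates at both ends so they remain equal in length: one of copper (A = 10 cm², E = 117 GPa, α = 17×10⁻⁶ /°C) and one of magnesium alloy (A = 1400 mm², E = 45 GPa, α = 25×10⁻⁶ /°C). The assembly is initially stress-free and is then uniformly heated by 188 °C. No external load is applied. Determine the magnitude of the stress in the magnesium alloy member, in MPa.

Equilibrium of a rigid end plate with no external load gives equal and opposite internal forces ±P in the two members. Since α_{magnesium alloy} > α_{copper}, heating drives the magnesium alloy into compression and the copper into tension.
Equating the net (thermal + elastic) strains gives |α₁ − α₂|·ΔT = P·[1/(A₁E₁) + 1/(A₂E₂)].
|α₁ − α₂|·ΔT = 8×10⁻⁶ × 188 = 0.001504.
1/(A₁E₁) + 1/(A₂E₂) = 1/(1000×117×10³) + 1/(1400×45×10³) = 2.442×10⁻⁸ N⁻¹.
So P = 0.001504 / 2.442×10⁻⁸ = 61.59 kN.
σ_{magnesium alloy} = P/A₂ = 61590/1400 = 43.99 MPa, compressive.

σ ≈ 44 MPa (compressive)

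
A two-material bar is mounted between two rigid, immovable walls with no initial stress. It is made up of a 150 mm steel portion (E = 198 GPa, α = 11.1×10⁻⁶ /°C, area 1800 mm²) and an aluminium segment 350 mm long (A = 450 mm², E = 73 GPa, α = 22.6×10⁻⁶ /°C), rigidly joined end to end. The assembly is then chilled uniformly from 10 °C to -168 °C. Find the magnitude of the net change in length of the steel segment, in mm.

|ΔL| ≈ 0.232 mm

If the supports were absent, the total length change would be Σ αᵢΔT Lᵢ = 11.1×10⁻⁶×178×150 + 22.6×10⁻⁶×178×350 = 1.704 mm.
The walls prevent any net length change, so an axial force P (same in every segment) develops. Compatibility: P · Σ Lᵢ/(AᵢEᵢ) = δ_free.
Σ Lᵢ/(AᵢEᵢ) = 150/(1800×198×10³) + 350/(450×73×10³) = 1.108×10⁻⁵ mm/N.
P = 1.704 / 1.108×10⁻⁵ = 153900 N = 153.9 kN, tensile.
For the steel segment, free thermal change = 11.1×10⁻⁶×178×150 = 0.2964 mm and elastic change from P = 153900×150/(1800×198×10³) = 0.06477 mm; these oppose, so the net change is 0.232 mm (segment shortens).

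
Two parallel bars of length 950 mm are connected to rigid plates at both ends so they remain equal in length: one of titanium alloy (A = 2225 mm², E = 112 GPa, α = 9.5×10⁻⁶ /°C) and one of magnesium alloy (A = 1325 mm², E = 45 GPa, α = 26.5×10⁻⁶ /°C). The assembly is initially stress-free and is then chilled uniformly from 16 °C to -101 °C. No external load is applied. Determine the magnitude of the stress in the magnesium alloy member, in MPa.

Both members must finish at the same length. With the larger α, the magnesium alloy tends to over-contract; the plates restrain it, putting the magnesium alloy in tension and the titanium alloy in compression. With no external load the two internal forces are equal and opposite, magnitude P.
Equating the net (thermal + elastic) strains gives |α₁ − α₂|·ΔT = P·[1/(A₁E₁) + 1/(A₂E₂)].
|α₁ − α₂|·ΔT = 17×10⁻⁶ × 117 = 0.001989.
1/(A₁E₁) + 1/(A₂E₂) = 1/(2225×112×10³) + 1/(1325×45×10³) = 2.078×10⁻⁸ N⁻¹.
P = 0.001989 / 2.078×10⁻⁸ = 95700 N = 95.7 kN.
σ_{magnesium alloy} = P/A₂ = 95700/1325 = 72.22 MPa, tensile.

σ ≈ 72.2 MPa (tensile)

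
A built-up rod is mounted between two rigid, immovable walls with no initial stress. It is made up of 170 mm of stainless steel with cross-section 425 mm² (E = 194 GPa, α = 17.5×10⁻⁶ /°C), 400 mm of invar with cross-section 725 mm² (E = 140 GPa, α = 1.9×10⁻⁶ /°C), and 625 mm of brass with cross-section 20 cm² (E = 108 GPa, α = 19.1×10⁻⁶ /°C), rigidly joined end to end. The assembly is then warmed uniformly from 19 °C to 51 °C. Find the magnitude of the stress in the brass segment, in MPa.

If the supports were absent, the total length change would be Σ αᵢΔT Lᵢ = 17.5×10⁻⁶×32×170 + 1.9×10⁻⁶×32×400 + 19.1×10⁻⁶×32×625 = 0.5015 mm.
Since the ends are fixed, an axial force P builds up, equal in every segment, with P · Σ Lᵢ/(AᵢEᵢ) = δ_free.
The series flexibility is Σ Lᵢ/(AᵢEᵢ) = 170/(425×194×10³) + 400/(725×140×10³) + 625/(2000×108×10³) = 8.896×10⁻⁶ mm/N.
P = 0.5015 / 8.896×10⁻⁶ = 56370 N = 56.37 kN, compressive.
σ_{brass} = P / A = 56370 / 2000 = 28.19 MPa.

σ ≈ 28.2 MPa (compressive)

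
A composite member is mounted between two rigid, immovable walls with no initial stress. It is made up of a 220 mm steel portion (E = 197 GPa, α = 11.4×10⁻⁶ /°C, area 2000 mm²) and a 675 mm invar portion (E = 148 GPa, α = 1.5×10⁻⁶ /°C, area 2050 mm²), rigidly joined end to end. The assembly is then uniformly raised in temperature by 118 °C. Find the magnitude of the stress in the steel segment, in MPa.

σ ≈ 74.6 MPa (compressive)

Free thermal expansion of the whole bar: Σ αᵢΔT Lᵢ = 11.4×10⁻⁶×118×220 + 1.5×10⁻⁶×118×675 = 0.4154 mm.
The walls prevent any net length change, so an axial force P (same in every segment) develops. Compatibility: P · Σ Lᵢ/(AᵢEᵢ) = δ_free.
The series flexibility is Σ Lᵢ/(AᵢEᵢ) = 220/(2000×197×10³) + 675/(2050×148×10³) = 2.783×10⁻⁶ mm/N.
P = 0.4154 / 2.783×10⁻⁶ = 149300 N = 149.3 kN, compressive.
σ_{steel} = P / A = 149300 / 2000 = 74.63 MPa.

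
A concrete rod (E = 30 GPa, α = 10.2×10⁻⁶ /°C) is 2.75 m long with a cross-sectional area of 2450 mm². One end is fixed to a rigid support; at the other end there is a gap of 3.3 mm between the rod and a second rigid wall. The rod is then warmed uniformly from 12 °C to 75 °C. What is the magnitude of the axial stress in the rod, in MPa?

σ ≈ 0 MPa

Unrestrained expansion: δ_free = αΔT L = 10.2×10⁻⁶ × 63 × 2750 = 1.767 mm.
This is smaller than the 3.3 mm clearance, so the rod expands freely without reaching the stop — the stress is zero.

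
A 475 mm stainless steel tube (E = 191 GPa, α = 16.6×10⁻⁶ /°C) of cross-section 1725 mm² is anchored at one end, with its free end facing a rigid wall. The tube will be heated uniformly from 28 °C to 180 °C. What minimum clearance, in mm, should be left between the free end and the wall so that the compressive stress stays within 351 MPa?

g ≈ 0.326 mm

Free expansion if unrestrained: δ_free = αΔT L = 16.6×10⁻⁶ × 152 × 475 = 1.199 mm.
A stress of 351 MPa corresponds to the wall pushing the tube back by σL/E = 351×475/(191×10³) = 0.8729 mm.
The gap must absorb the remainder: g_min = 1.199 − 0.8729 = 0.3256 mm.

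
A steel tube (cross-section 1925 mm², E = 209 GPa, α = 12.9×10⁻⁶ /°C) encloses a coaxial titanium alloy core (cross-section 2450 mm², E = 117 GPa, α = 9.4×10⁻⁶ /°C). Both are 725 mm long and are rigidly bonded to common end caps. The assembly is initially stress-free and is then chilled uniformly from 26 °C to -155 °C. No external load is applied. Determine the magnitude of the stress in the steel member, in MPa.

σ ≈ 55.1 MPa (tensile)

The steel has the larger α, so on cooling it would change length more than the titanium alloy if both were free. The rigid plates force a common final length, so the steel is put into tension and the titanium alloy into compression, with equal and opposite forces P (no external load).
Compatibility of the two members (thermal + elastic change equal): (α₁ − α₂)ΔT = P·[1/(A₁E₁) + 1/(A₂E₂)].
|α₁ − α₂|·ΔT = 3.5×10⁻⁶ × 181 = 0.0006335.
1/(A₁E₁) + 1/(A₂E₂) = 1/(1925×209×10³) + 1/(2450×117×10³) = 5.974×10⁻⁹ N⁻¹.
P = 0.0006335 / 5.974×10⁻⁹ = 106000 N = 106 kN.
σ_{steel} = P/A₁ = 106000/1925 = 55.09 MPa, tensile.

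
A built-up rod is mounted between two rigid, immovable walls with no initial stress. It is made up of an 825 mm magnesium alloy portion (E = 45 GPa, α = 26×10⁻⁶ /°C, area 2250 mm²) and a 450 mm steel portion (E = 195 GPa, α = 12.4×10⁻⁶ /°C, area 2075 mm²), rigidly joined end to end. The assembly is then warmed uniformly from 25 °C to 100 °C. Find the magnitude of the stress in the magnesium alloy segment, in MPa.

Free thermal expansion of the whole bar: Σ αᵢΔT Lᵢ = 26×10⁻⁶×75×825 + 12.4×10⁻⁶×75×450 = 2.027 mm.
The rigid supports impose zero overall length change; the single axial force P common to all segments must satisfy P Σ Lᵢ/(AᵢEᵢ) = δ_free.
The series flexibility is Σ Lᵢ/(AᵢEᵢ) = 825/(2250×45×10³) + 450/(2075×195×10³) = 9.26×10⁻⁶ mm/N.
So P = 2.027 / 9.26×10⁻⁶ = 218.9 kN, compressive.
σ_{magnesium alloy} = P / A = 218900 / 2250 = 97.3 MPa.

σ ≈ 97.3 MPa (compressive)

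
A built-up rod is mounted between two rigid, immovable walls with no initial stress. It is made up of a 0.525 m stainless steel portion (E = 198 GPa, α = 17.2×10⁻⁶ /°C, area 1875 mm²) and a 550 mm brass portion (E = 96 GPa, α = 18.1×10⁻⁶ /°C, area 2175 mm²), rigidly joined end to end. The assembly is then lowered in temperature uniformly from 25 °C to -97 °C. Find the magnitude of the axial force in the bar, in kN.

P ≈ 572 kN (tensile)

With the walls removed the bar would change length by δ_free = Σ αᵢΔT Lᵢ = 17.2×10⁻⁶×122×525 + 18.1×10⁻⁶×122×550 = 2.316 mm.
The rigid supports impose zero overall length change; the single axial force P common to all segments must satisfy P Σ Lᵢ/(AᵢEᵢ) = δ_free.
Σ Lᵢ/(AᵢEᵢ) = 525/(1875×198×10³) + 550/(2175×96×10³) = 4.048×10⁻⁶ mm/N.
P = 2.316 / 4.048×10⁻⁶ = 572100 N = 572.1 kN, tensile.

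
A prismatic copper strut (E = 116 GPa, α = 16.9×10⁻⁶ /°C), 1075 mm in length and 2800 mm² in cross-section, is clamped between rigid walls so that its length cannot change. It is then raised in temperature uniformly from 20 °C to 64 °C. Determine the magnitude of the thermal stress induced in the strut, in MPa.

σ ≈ 86.3 MPa (compressive)

Because both ends are immovable the net strain is zero, and the suppressed thermal strain is αΔT = 16.9×10⁻⁶ × 44 = 743.6×10⁻⁶.
Hence σ = E·αΔT = 116×10³ × 743.6×10⁻⁶ = 86.26 MPa, compressive.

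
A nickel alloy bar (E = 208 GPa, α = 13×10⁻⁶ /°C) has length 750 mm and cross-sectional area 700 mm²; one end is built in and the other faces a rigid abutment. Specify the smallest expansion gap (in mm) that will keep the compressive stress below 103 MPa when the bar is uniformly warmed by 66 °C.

Free expansion if unrestrained: δ_free = αΔT L = 13×10⁻⁶ × 66 × 750 = 0.6435 mm.
At the allowable stress the elastic shortening the wall may impose is σL/E = 103 × 750 / (208×10³) = 0.3714 mm.
The gap must absorb the remainder: g_min = 0.6435 − 0.3714 = 0.2721 mm.

g ≈ 0.272 mm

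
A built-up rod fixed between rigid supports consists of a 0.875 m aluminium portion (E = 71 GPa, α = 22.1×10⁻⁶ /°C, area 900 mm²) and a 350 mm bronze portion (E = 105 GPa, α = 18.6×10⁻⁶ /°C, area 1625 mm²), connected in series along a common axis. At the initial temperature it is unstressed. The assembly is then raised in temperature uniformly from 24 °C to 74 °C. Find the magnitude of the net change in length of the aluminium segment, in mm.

|ΔL| ≈ 0.157 mm

If the supports were absent, the total length change would be Σ αᵢΔT Lᵢ = 22.1×10⁻⁶×50×875 + 18.6×10⁻⁶×50×350 = 1.292 mm.
The walls prevent any net length change, so an axial force P (same in every segment) develops. Compatibility: P · Σ Lᵢ/(AᵢEᵢ) = δ_free.
The series flexibility is Σ Lᵢ/(AᵢEᵢ) = 875/(900×71×10³) + 350/(1625×105×10³) = 1.574×10⁻⁵ mm/N.
Hence P = δ_free / Σ(L/AE) = 1.292/1.574×10⁻⁵ = 82.08 kN (compressive).
For the aluminium segment, free thermal change = 22.1×10⁻⁶×50×875 = 0.9669 mm and elastic change from P = 82080×875/(900×71×10³) = 1.124 mm; these oppose, so the net change is 0.157 mm (segment shortens).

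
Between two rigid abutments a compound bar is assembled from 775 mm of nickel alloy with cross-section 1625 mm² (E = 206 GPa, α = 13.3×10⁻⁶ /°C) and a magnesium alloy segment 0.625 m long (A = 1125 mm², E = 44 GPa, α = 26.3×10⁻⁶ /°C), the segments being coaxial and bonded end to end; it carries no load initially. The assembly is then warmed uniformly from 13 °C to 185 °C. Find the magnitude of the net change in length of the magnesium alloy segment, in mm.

If the supports were absent, the total length change would be Σ αᵢΔT Lᵢ = 13.3×10⁻⁶×172×775 + 26.3×10⁻⁶×172×625 = 4.6 mm.
The rigid supports impose zero overall length change; the single axial force P common to all segments must satisfy P Σ Lᵢ/(AᵢEᵢ) = δ_free.
The series flexibility is Σ Lᵢ/(AᵢEᵢ) = 775/(1625×206×10³) + 625/(1125×44×10³) = 1.494×10⁻⁵ mm/N.
Hence P = δ_free / Σ(L/AE) = 4.6/1.494×10⁻⁵ = 307.9 kN (compressive).
For the magnesium alloy segment, free thermal change = 26.3×10⁻⁶×172×625 = 2.827 mm and elastic change from P = 307900×625/(1125×44×10³) = 3.887 mm; these oppose, so the net change is 1.06 mm (segment shortens).

|ΔL| ≈ 1.06 mm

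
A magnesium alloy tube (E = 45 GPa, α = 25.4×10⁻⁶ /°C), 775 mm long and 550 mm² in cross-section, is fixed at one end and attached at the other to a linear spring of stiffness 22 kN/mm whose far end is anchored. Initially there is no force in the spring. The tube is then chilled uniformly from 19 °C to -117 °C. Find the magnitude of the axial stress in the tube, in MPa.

σ ≈ 63.4 MPa (tensile)

Free thermal contraction: δ_free = αΔT L = 25.4×10⁻⁶ × 136 × 775 = 2.677 mm.
Let P be the tensile force in the spring. The tube extends elastically by PL/(AE) and the spring stretches by P/k; together these equal δ_free.
P [ L/(AE) + 1/k ] = δ_free → P [ 775/(550×45×10³) + 1/(22×10³) ] = 2.677.
P = 2.677 / 7.677×10⁻⁵ = 34870 N.
σ = P/A = 34870/550 = 63.41 MPa.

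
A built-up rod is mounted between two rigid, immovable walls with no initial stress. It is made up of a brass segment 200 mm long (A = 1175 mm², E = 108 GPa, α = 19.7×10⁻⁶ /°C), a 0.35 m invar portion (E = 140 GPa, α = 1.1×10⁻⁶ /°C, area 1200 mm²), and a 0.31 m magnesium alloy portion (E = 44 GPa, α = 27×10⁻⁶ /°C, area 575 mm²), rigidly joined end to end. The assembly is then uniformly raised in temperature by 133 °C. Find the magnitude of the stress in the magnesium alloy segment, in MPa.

σ ≈ 185 MPa (compressive)

If the supports were absent, the total length change would be Σ αᵢΔT Lᵢ = 19.7×10⁻⁶×133×200 + 1.1×10⁻⁶×133×350 + 27×10⁻⁶×133×310 = 1.688 mm.
The rigid supports impose zero overall length change; the single axial force P common to all segments must satisfy P Σ Lᵢ/(AᵢEᵢ) = δ_free.
Σ Lᵢ/(AᵢEᵢ) = 200/(1175×108×10³) + 350/(1200×140×10³) + 310/(575×44×10³) = 1.591×10⁻⁵ mm/N.
So P = 1.688 / 1.591×10⁻⁵ = 106.1 kN, compressive.
σ_{magnesium alloy} = P / A = 106100 / 575 = 184.5 MPa.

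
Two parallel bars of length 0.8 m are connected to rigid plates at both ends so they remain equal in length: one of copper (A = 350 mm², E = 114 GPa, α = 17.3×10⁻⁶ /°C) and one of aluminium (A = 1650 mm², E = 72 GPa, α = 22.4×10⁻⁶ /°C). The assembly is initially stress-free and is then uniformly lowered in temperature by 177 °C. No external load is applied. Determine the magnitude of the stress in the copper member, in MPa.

Both members must finish at the same length. With the larger α, the aluminium tends to over-contract; the plates restrain it, putting the aluminium in tension and the copper in compression. With no external load the two internal forces are equal and opposite, magnitude P.
Equating the net (thermal + elastic) strains gives |α₁ − α₂|·ΔT = P·[1/(A₁E₁) + 1/(A₂E₂)].
|α₁ − α₂|·ΔT = 5.1×10⁻⁶ × 177 = 0.0009027.
1/(A₁E₁) + 1/(A₂E₂) = 1/(350×114×10³) + 1/(1650×72×10³) = 3.348×10⁻⁸ N⁻¹.
P = 0.0009027 / 3.348×10⁻⁸ = 26960 N = 26.96 kN.
σ_{copper} = P/A₁ = 26960/350 = 77.03 MPa, compressive.

σ ≈ 77 MPa (compressive)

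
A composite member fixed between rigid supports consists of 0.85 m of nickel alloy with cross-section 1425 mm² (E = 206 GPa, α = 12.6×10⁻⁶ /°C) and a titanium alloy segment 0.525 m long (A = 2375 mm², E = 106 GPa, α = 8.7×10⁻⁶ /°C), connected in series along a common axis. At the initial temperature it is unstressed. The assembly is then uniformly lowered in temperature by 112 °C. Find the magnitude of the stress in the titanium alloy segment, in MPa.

σ ≈ 145 MPa (tensile)

Free thermal contraction of the whole bar: Σ αᵢΔT Lᵢ = 12.6×10⁻⁶×112×850 + 8.7×10⁻⁶×112×525 = 1.711 mm.
The rigid supports impose zero overall length change; the single axial force P common to all segments must satisfy P Σ Lᵢ/(AᵢEᵢ) = δ_free.
Σ Lᵢ/(AᵢEᵢ) = 850/(1425×206×10³) + 525/(2375×106×10³) = 4.981×10⁻⁶ mm/N.
So P = 1.711 / 4.981×10⁻⁶ = 343.5 kN, tensile.
σ_{titanium alloy} = P / A = 343500 / 2375 = 144.6 MPa.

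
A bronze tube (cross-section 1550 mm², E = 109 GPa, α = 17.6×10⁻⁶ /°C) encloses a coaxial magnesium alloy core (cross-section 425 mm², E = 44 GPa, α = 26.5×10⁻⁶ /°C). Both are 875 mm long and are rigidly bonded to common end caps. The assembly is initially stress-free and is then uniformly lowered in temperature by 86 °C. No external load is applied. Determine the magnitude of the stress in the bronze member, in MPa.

Equilibrium of a rigid end plate with no external load gives equal and opposite internal forces ±P in the two members. Since α_{magnesium alloy} > α_{bronze}, cooling drives the magnesium alloy into tension and the bronze into compression.
Compatibility of the two members (thermal + elastic change equal): (α₁ − α₂)ΔT = P·[1/(A₁E₁) + 1/(A₂E₂)].
|α₁ − α₂|·ΔT = 8.9×10⁻⁶ × 86 = 0.0007654.
1/(A₁E₁) + 1/(A₂E₂) = 1/(1550×109×10³) + 1/(425×44×10³) = 5.939×10⁻⁸ N⁻¹.
So P = 0.0007654 / 5.939×10⁻⁸ = 12.89 kN.
σ_{bronze} = P/A₁ = 12890/1550 = 8.314 MPa, compressive.

σ ≈ 8.31 MPa (compressive)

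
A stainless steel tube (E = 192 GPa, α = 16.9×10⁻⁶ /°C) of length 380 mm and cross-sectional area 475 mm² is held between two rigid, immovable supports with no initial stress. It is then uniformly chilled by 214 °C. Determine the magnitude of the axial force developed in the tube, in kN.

With zero net strain, σ = E·αΔT = 192 GPa × 16.9×10⁻⁶ × 214 = 694.4 MPa.
Axial force P = σA = 694.4 × 475 = 329800 N = 329.8 kN, tensile.

P ≈ 330 kN (tensile)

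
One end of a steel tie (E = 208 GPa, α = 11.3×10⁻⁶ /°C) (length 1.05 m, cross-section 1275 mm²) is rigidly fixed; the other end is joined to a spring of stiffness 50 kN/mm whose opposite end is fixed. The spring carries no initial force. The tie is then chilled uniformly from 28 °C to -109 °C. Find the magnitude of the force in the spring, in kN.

If the spring were absent the tie would shorten by αΔT L = 11.3×10⁻⁶ × 137 × 1050 = 1.626 mm.
Let P be the tensile force in the spring. The tie extends elastically by PL/(AE) and the spring stretches by P/k; together these equal δ_free.
P [ L/(AE) + 1/k ] = δ_free → P [ 1050/(1275×208×10³) + 1/(50×10³) ] = 1.626.
P = 1.626 / 2.396×10⁻⁵ = 67840 N.

P ≈ 67.8 kN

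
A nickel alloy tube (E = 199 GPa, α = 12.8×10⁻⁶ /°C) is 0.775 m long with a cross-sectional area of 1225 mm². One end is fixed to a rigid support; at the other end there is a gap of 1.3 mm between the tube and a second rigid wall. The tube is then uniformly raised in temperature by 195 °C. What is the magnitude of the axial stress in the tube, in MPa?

Free thermal elongation = αΔT L = 12.8×10⁻⁶ × 195 × 775 = 1.934 mm.
The gap closes (δ_free > 1.3 mm) and the wall then resists a further 1.934 − 1.3 = 0.6344 mm of expansion.
That suppressed elongation corresponds to σ = E·Δ/L = 199×10³ × 0.6344/775 = 162.9 MPa.

σ ≈ 163 MPa (compressive)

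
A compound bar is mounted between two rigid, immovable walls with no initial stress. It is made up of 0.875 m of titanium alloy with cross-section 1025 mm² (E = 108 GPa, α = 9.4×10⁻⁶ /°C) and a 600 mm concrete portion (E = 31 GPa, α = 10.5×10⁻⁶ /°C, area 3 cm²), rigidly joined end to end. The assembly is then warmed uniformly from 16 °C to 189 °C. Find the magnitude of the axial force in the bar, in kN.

P ≈ 34.7 kN (compressive)

Free thermal expansion of the whole bar: Σ αᵢΔT Lᵢ = 9.4×10⁻⁶×173×875 + 10.5×10⁻⁶×173×600 = 2.513 mm.
Since the ends are fixed, an axial force P builds up, equal in every segment, with P · Σ Lᵢ/(AᵢEᵢ) = δ_free.
Σ Lᵢ/(AᵢEᵢ) = 875/(1025×108×10³) + 600/(300×31×10³) = 7.242×10⁻⁵ mm/N.
Hence P = δ_free / Σ(L/AE) = 2.513/7.242×10⁻⁵ = 34.7 kN (compressive).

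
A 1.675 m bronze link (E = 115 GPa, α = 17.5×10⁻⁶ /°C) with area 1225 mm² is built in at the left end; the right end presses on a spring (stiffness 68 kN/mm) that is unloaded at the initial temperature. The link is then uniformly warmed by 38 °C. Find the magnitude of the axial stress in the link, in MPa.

σ ≈ 34.2 MPa (compressive)

Free thermal expansion: δ_free = αΔT L = 17.5×10⁻⁶ × 38 × 1675 = 1.114 mm.
Let P be the compressive force at the spring. The link shortens elastically by PL/(AE) and the spring compresses by P/k; together these equal δ_free.
P [ L/(AE) + 1/k ] = δ_free → P [ 1675/(1225×115×10³) + 1/(68×10³) ] = 1.114.
P = 1.114 / 2.66×10⁻⁵ = 41880 N.
σ = P/A = 41880/1225 = 34.19 MPa.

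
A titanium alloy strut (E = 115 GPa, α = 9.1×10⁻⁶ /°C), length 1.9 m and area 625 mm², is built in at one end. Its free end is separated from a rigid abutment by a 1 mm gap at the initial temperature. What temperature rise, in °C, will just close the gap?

The gap closes when αΔT L = 1 mm, since the strut is still unstressed at that instant.
ΔT = 1 / (9.1×10⁻⁶ × 1900) = 57.84 °C.

ΔT ≈ 57.8 °C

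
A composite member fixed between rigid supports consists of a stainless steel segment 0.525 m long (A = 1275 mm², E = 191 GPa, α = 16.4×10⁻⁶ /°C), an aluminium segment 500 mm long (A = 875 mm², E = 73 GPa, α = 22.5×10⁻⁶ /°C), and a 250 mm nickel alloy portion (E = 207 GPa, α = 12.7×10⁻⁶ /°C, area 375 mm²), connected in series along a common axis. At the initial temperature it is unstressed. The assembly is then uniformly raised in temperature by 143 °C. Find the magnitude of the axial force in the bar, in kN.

Free thermal expansion of the whole bar: Σ αᵢΔT Lᵢ = 16.4×10⁻⁶×143×525 + 22.5×10⁻⁶×143×500 + 12.7×10⁻⁶×143×250 = 3.294 mm.
Since the ends are fixed, an axial force P builds up, equal in every segment, with P · Σ Lᵢ/(AᵢEᵢ) = δ_free.
The series flexibility is Σ Lᵢ/(AᵢEᵢ) = 525/(1275×191×10³) + 500/(875×73×10³) + 250/(375×207×10³) = 1.32×10⁻⁵ mm/N.
So P = 3.294 / 1.32×10⁻⁵ = 249.5 kN, compressive.

P ≈ 249 kN (compressive)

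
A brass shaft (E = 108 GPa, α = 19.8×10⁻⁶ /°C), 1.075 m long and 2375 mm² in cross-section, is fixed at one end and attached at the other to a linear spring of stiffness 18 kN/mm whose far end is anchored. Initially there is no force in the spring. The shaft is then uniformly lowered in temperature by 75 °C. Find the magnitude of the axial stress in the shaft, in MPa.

If the spring were absent the shaft would shorten by αΔT L = 19.8×10⁻⁶ × 75 × 1075 = 1.596 mm.
With a force P in the spring, the elastic change of the shaft is PL/(AE) and that of the spring is P/k; compatibility requires their sum to equal δ_free.
P [ L/(AE) + 1/k ] = δ_free → P [ 1075/(2375×108×10³) + 1/(18×10³) ] = 1.596.
P = 1.596 / 5.975×10⁻⁵ = 26720 N.
σ = P/A = 26720/2375 = 11.25 MPa.

σ ≈ 11.3 MPa (tensile)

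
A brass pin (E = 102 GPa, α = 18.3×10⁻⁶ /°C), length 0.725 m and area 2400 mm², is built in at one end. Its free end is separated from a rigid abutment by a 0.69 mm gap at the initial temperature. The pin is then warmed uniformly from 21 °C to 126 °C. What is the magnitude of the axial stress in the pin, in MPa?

If the wall were absent the pin would grow by αΔT L = 18.3×10⁻⁶ × 105 × 725 = 1.393 mm.
After closing the 0.69 mm clearance, 1.393 − 0.69 = 0.7031 mm of expansion remains to be suppressed by the wall.
That suppressed elongation corresponds to σ = E·Δ/L = 102×10³ × 0.7031/725 = 98.92 MPa.

σ ≈ 98.9 MPa (compressive)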